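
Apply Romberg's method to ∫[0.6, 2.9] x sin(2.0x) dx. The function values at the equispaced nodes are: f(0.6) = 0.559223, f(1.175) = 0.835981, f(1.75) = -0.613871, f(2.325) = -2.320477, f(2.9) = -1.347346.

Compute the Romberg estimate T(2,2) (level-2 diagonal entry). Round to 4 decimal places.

-1.5432

T(0,0) (trapezoid, 1 panel, h=2.3000): -0.906341
T(1,0) (trapezoid, 2 panels, h=1.1500): -1.159122
T(2,0) (trapezoid, 4 panels, h=0.5750): -1.433146
T(1,1) = -1.159122 + (-1.159122 − (-0.906341))/3 = -1.243382
T(2,1) = -1.433146 + (-1.433146 − (-1.159122))/3 = -1.524487
T(2,2) = -1.524487 + (-1.524487 − (-1.243382))/15 = -1.543227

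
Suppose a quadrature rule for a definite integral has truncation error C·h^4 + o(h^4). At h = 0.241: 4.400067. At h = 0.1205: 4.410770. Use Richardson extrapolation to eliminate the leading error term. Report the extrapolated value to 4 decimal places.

The leading error scales as h^4; refining by a factor of 2 reduces it by 2^4 = 16.
Extrapolated value = (16·A(h/2) − A(h)) / (16 − 1)
= (16·4.410770 − 4.400067) / 15
= 66.172253 / 15 = 4.411484

4.4115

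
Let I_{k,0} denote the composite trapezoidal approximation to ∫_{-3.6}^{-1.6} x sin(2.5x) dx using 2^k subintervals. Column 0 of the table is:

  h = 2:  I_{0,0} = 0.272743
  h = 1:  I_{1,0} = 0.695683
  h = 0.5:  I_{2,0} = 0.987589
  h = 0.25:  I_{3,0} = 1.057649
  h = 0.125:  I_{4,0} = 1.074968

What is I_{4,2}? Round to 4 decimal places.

Richardson extrapolation on the trapezoidal column (denominator 4−1=3):
I_{3,1} = 1.057649 + (1.057649 − 0.987589)/3 = 1.081002
I_{4,1} = (4·1.074968 − 1.057649) / 3 = 1.080741
I_{4,2} = 1.080741 + (1.080741 − 1.081002)/15 = 1.080724
(Column j=1 coincides with Simpson's rule on the same nodes.)

1.0807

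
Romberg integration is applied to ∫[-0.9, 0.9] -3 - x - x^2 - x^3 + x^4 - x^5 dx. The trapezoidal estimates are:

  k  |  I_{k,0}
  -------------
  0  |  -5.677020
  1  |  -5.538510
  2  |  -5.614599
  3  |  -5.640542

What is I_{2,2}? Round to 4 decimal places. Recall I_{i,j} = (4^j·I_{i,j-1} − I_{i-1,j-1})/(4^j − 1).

-5.6498

Richardson extrapolation on the trapezoidal column (denominator 4−1=3):
I_{1,1} = (4·(-5.538510) − (-5.677020)) / 3 = -5.492340
I_{2,1} = (4·(-5.614599) − (-5.538510)) / 3 = -5.639962
I_{2,2} = (16·(-5.639962) − (-5.492340)) / 15 = -5.649803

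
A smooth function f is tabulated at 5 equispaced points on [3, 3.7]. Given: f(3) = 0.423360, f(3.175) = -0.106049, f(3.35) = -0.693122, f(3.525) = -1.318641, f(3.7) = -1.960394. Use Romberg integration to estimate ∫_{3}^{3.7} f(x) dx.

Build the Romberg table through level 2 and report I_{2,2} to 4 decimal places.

-0.5030

I_{0,0} (trapezoid, 1 panel, h=0.7000): -0.537962
I_{1,0} (trapezoid, 2 panels, h=0.3500): -0.511574
I_{2,0} (trapezoid, 4 panels, h=0.1750): -0.505108
I_{1,1} = -0.511574 + (-0.511574 − (-0.537962))/3 = -0.502778
I_{2,1} = -0.505108 + (-0.505108 − (-0.511574))/3 = -0.502953
I_{2,2} = -0.502953 + (-0.502953 − (-0.502778))/15 = -0.502965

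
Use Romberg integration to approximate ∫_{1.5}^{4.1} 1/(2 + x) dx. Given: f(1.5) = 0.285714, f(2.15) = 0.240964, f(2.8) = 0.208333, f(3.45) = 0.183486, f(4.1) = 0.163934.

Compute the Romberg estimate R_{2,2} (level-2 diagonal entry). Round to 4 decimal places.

R_{0,0} (trapezoid, 1 panel, h=2.6000): 0.584542
R_{1,0} (trapezoid, 2 panels, h=1.3000): 0.563104
R_{2,0} (trapezoid, 4 panels, h=0.6500): 0.557445
R_{1,1} = 0.563104 + (0.563104 − 0.584542)/3 = 0.555958
R_{2,1} = 0.557445 + (0.557445 − 0.563104)/3 = 0.555559
R_{2,2} = 0.555559 + (0.555559 − 0.555958)/15 = 0.555532

0.5555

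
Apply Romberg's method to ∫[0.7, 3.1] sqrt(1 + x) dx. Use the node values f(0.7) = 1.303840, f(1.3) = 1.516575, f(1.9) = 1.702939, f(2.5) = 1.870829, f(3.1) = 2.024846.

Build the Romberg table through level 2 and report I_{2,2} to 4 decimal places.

I_{0,0} (trapezoid, 1 panel, h=2.4000): 3.994423
I_{1,0} (trapezoid, 2 panels, h=1.2000): 4.040738
I_{2,0} (trapezoid, 4 panels, h=0.6000): 4.052812
I_{1,1} = 4.040738 + (4.040738 − 3.994423)/3 = 4.056176
I_{2,1} = 4.052812 + (4.052812 − 4.040738)/3 = 4.056837
I_{2,2} = 4.056837 + (4.056837 − 4.056176)/15 = 4.056881

4.0569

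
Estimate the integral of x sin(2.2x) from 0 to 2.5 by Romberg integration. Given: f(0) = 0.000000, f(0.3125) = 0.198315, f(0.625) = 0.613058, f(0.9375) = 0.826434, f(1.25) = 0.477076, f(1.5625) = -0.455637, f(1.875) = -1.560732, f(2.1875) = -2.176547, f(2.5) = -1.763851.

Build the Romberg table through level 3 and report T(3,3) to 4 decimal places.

-0.9499

T(0,0) (trapezoid, 1 panel, h=2.5000): -2.204814
T(1,0) (trapezoid, 2 panels, h=1.2500): -0.506062
T(2,0) (trapezoid, 4 panels, h=0.6250): -0.845327
T(3,0) (trapezoid, 8 panels, h=0.3125): -0.924987
T(1,1) = -0.506062 + (-0.506062 − (-2.204814))/3 = 0.060189
T(2,1) = -0.845327 + (-0.845327 − (-0.506062))/3 = -0.958415
T(3,1) = -0.924987 + (-0.924987 − (-0.845327))/3 = -0.951540
T(2,2) = -0.958415 + (-0.958415 − 0.060189)/15 = -1.026322
T(3,2) = -0.951540 + (-0.951540 − (-0.958415))/15 = -0.951082
T(3,3) = -0.951082 + (-0.951082 − (-1.026322))/63 = -0.949888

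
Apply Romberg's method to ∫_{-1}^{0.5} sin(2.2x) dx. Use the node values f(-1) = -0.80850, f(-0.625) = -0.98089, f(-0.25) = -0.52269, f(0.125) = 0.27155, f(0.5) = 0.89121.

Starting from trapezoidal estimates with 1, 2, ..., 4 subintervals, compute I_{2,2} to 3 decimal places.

I_{0,0} (trapezoid, 1 panel, h=1.5000): 0.06203
I_{1,0} (trapezoid, 2 panels, h=0.7500): -0.36100
I_{2,0} (trapezoid, 4 panels, h=0.3750): -0.44650
I_{1,1} = -0.36100 + (-0.36100 − 0.06203)/3 = -0.50201
I_{2,1} = -0.44650 + (-0.44650 − (-0.36100))/3 = -0.47500
I_{2,2} = -0.47500 + (-0.47500 − (-0.50201))/15 = -0.47320

-0.473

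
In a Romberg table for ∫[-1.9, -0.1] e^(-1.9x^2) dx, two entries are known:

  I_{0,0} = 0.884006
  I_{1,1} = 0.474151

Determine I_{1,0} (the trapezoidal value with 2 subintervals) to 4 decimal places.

0.5766

From I_{1,1} = (4·I_{1,0} − I_{0,0})/3, solve for I_{1,0}:
4·I_{1,0} = 3·0.474151 + 0.884006 = 2.306459
I_{1,0} = 0.576615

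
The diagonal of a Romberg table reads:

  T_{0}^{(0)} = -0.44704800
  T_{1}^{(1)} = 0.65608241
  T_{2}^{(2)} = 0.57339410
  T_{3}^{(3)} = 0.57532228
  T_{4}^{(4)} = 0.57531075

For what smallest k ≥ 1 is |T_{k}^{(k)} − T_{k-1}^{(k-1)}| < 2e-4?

k = 4

|T_{1}^{(1)} − T_{0}^{(0)}| = 1.10313041 ≥ 2e-4
|T_{2}^{(2)} − T_{1}^{(1)}| = 0.08268831 ≥ 2e-4
|T_{3}^{(3)} − T_{2}^{(2)}| = 0.00192818 ≥ 2e-4
|T_{4}^{(4)} − T_{3}^{(3)}| = 0.00001153 < 2e-4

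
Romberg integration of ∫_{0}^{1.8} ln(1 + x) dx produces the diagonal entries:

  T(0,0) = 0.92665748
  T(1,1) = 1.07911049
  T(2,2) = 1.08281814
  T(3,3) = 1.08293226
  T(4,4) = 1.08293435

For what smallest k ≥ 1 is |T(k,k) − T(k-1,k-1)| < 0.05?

k = 2

|T(1,1) − T(0,0)| = 0.15245301 ≥ 0.05
|T(2,2) − T(1,1)| = 0.00370765 < 0.05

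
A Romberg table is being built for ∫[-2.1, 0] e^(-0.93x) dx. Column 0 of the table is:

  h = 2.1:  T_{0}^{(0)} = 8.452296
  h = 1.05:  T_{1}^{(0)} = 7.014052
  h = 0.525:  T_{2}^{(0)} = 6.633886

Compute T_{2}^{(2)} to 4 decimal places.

T_{1}^{(1)} = (4·7.014052 − 8.452296) / 3 = 6.534637
T_{2}^{(1)} = (4·6.633886 − 7.014052) / 3 = 6.507164
T_{2}^{(2)} = 6.507164 + (6.507164 − 6.534637)/15 = 6.505332

6.5053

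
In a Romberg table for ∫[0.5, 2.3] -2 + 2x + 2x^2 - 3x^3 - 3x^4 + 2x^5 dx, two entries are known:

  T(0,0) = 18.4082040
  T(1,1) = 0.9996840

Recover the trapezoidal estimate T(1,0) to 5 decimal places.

From T(1,1) = (4·T(1,0) − T(0,0))/3, solve for T(1,0):
4·T(1,0) = 3·0.9996840 + 18.4082040 = 21.4072560
T(1,0) = 5.3518140

5.35181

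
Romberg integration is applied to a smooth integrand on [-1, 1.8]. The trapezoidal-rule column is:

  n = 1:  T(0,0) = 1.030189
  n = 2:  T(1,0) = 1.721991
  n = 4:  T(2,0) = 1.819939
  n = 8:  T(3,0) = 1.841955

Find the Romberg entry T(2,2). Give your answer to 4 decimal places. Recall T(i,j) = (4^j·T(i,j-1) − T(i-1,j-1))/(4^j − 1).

Richardson extrapolation on the trapezoidal column (denominator 4−1=3):
T(1,1) = (4·1.721991 − 1.030189) / 3 = 1.952592
T(2,1) = 1.819939 + (1.819939 − 1.721991)/3 = 1.852588
T(2,2) = (16·1.852588 − 1.952592) / 15 = 1.845921

1.8459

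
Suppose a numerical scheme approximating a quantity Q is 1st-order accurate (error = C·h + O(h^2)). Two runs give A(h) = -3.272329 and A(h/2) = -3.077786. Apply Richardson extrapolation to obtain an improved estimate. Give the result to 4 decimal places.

-2.8832

Extrapolated value = (2·A(h/2) − A(h)) / (2 − 1)
= (2·(-3.077786) − (-3.272329)) / 1
= -2.883243 / 1 = -2.883243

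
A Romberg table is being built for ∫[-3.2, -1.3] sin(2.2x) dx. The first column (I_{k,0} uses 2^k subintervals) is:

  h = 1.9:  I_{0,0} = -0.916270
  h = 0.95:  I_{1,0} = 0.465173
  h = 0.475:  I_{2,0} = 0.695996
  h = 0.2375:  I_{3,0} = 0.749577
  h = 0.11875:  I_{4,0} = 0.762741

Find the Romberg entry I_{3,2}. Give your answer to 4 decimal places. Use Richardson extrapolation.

0.7671

Richardson extrapolation on the trapezoidal column (denominator 4−1=3):
I_{2,1} = 0.695996 + (0.695996 − 0.465173)/3 = 0.772937
I_{3,1} = 0.749577 + (0.749577 − 0.695996)/3 = 0.767437
I_{3,2} = 0.767437 + (0.767437 − 0.772937)/15 = 0.767070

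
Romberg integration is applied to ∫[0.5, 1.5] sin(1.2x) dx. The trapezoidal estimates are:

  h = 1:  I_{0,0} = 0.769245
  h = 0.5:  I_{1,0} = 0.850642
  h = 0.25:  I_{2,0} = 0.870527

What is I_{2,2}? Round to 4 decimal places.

Richardson extrapolation on the trapezoidal column (denominator 4−1=3):
I_{1,1} = 0.850642 + (0.850642 − 0.769245)/3 = 0.877774
I_{2,1} = (4·0.870527 − 0.850642) / 3 = 0.877155
I_{2,2} = (16·0.877155 − 0.877774) / 15 = 0.877114
(Column j=1 coincides with Simpson's rule on the same nodes.)

0.8771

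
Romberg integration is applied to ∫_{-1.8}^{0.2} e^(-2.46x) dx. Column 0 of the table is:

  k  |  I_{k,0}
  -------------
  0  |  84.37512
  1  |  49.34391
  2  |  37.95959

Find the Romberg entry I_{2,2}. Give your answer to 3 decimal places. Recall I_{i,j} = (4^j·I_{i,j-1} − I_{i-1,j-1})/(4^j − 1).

33.931

I_{1,1} = 49.34391 + (49.34391 − 84.37512)/3 = 37.66684
I_{2,1} = (4·37.95959 − 49.34391) / 3 = 34.16482
I_{2,2} = (16·34.16482 − 37.66684) / 15 = 33.93135
(Column j=1 coincides with Simpson's rule on the same nodes.)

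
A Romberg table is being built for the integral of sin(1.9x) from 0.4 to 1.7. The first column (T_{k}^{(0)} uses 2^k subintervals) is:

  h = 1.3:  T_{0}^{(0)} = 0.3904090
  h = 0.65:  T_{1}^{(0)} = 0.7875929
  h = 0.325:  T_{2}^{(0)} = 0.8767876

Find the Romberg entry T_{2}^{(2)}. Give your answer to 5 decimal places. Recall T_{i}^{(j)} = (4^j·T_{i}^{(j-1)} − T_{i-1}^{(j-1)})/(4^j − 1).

T_{1}^{(1)} = 0.7875929 + (0.7875929 − 0.3904090)/3 = 0.9199875
T_{2}^{(1)} = (4·0.8767876 − 0.7875929) / 3 = 0.9065192
T_{2}^{(2)} = (16·0.9065192 − 0.9199875) / 15 = 0.9056213

0.90562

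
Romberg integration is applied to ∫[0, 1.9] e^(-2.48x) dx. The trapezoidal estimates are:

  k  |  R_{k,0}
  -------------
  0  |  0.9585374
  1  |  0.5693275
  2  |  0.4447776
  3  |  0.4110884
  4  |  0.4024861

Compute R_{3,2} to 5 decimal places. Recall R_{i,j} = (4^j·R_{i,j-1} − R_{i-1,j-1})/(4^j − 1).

0.39963

Richardson extrapolation on the trapezoidal column (denominator 4−1=3):
R_{2,1} = (4·0.4447776 − 0.5693275) / 3 = 0.4032610
R_{3,1} = (4·0.4110884 − 0.4447776) / 3 = 0.3998587
R_{3,2} = (16·0.3998587 − 0.4032610) / 15 = 0.3996319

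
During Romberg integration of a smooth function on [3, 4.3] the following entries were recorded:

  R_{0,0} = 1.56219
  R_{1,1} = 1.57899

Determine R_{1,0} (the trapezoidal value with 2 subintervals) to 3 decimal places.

1.575

From R_{1,1} = (4·R_{1,0} − R_{0,0})/3, solve for R_{1,0}:
4·R_{1,0} = 3·1.57899 + 1.56219 = 6.29916
R_{1,0} = 1.57479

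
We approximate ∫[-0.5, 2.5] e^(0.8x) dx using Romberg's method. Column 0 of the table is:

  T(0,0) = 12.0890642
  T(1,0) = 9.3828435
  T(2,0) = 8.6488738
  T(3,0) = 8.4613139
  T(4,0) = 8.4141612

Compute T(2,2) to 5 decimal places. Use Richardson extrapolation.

Richardson extrapolation on the trapezoidal column (denominator 4−1=3):
T(1,1) = (4·9.3828435 − 12.0890642) / 3 = 8.4807699
T(2,1) = 8.6488738 + (8.6488738 − 9.3828435)/3 = 8.4042172
T(2,2) = 8.4042172 + (8.4042172 − 8.4807699)/15 = 8.3991137

8.39911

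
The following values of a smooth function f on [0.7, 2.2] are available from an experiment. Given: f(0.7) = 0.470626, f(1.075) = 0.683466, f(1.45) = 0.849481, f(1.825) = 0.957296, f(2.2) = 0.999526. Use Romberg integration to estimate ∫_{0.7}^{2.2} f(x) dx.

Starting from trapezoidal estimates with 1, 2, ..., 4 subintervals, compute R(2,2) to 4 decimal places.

1.2165

R(0,0) (trapezoid, 1 panel, h=1.5000): 1.102614
R(1,0) (trapezoid, 2 panels, h=0.7500): 1.188418
R(2,0) (trapezoid, 4 panels, h=0.3750): 1.209495
R(1,1) = 1.188418 + (1.188418 − 1.102614)/3 = 1.217019
R(2,1) = 1.209495 + (1.209495 − 1.188418)/3 = 1.216521
R(2,2) = 1.216521 + (1.216521 − 1.217019)/15 = 1.216488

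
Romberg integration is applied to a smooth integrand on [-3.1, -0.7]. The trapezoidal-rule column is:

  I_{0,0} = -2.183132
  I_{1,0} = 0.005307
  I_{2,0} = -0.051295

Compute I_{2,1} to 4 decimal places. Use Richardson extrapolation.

Richardson extrapolation on the trapezoidal column (denominator 4−1=3):
I_{2,1} = (4·(-0.051295) − 0.005307) / 3 = -0.070162

-0.0702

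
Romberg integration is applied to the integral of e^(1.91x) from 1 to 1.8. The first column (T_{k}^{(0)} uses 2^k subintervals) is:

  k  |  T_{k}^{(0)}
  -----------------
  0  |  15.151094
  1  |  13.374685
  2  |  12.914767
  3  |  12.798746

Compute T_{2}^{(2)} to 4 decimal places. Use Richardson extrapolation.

T_{1}^{(1)} = (4·13.374685 − 15.151094) / 3 = 12.782549
T_{2}^{(1)} = (4·12.914767 − 13.374685) / 3 = 12.761461
T_{2}^{(2)} = 12.761461 + (12.761461 − 12.782549)/15 = 12.760055

12.7601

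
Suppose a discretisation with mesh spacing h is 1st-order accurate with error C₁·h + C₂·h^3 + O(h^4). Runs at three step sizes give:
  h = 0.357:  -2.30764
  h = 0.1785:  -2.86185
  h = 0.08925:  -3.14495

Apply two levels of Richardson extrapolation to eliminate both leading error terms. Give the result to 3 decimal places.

First eliminate the h term (factor 2^1 = 2):
  B₁ = (2·(-2.86185) − (-2.30764))/1 = -3.41606
  B₂ = (2·(-3.14495) − (-2.86185))/1 = -3.42805
Then eliminate the h^3 term (factor 2^3 = 8):
  (8·(-3.42805) − (-3.41606))/7 = -3.42976

-3.430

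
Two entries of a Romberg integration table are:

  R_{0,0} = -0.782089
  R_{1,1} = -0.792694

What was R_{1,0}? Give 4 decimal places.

From R_{1,1} = (4·R_{1,0} − R_{0,0})/3, solve for R_{1,0}:
4·R_{1,0} = 3·(-0.792694) + (-0.782089) = -3.160171
R_{1,0} = -0.790043

-0.7900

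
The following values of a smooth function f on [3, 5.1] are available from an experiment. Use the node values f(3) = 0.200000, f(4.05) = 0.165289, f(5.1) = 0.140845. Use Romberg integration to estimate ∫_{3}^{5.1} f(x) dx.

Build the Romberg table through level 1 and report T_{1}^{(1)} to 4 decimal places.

0.3507

T_{0}^{(0)} (trapezoid, 1 panel, h=2.1000): 0.357887
T_{1}^{(0)} (trapezoid, 2 panels, h=1.0500): 0.352497
T_{1}^{(1)} = 0.352497 + (0.352497 − 0.357887)/3 = 0.350700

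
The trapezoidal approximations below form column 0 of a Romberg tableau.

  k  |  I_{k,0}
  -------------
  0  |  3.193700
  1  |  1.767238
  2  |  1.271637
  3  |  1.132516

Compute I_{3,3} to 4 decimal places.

Richardson extrapolation on the trapezoidal column (denominator 4−1=3):
I_{1,1} = 1.767238 + (1.767238 − 3.193700)/3 = 1.291751
I_{2,1} = (4·1.271637 − 1.767238) / 3 = 1.106437
I_{3,1} = (4·1.132516 − 1.271637) / 3 = 1.086142
I_{2,2} = (16·1.106437 − 1.291751) / 15 = 1.094083
I_{3,2} = (16·1.086142 − 1.106437) / 15 = 1.084789
I_{3,3} = 1.084789 + (1.084789 − 1.094083)/63 = 1.084641
(Column j=1 coincides with Simpson's rule on the same nodes.)

1.0846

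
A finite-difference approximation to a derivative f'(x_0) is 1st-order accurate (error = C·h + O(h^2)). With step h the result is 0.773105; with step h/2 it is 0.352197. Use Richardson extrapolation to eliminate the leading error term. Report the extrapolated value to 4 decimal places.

The leading error scales as h; refining by a factor of 2 reduces it by 2^1 = 2.
Extrapolated value = (2·A(h/2) − A(h)) / (2 − 1)
= (2·0.352197 − 0.773105) / 1
= -0.068711 / 1 = -0.068711

-0.0687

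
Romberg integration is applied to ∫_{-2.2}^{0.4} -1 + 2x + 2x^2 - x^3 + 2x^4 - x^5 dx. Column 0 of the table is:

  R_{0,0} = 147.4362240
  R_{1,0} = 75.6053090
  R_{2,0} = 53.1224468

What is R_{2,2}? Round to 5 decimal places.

R_{1,1} = (4·75.6053090 − 147.4362240) / 3 = 51.6616707
R_{2,1} = 53.1224468 + (53.1224468 − 75.6053090)/3 = 45.6281594
R_{2,2} = 45.6281594 + (45.6281594 − 51.6616707)/15 = 45.2259253

45.22593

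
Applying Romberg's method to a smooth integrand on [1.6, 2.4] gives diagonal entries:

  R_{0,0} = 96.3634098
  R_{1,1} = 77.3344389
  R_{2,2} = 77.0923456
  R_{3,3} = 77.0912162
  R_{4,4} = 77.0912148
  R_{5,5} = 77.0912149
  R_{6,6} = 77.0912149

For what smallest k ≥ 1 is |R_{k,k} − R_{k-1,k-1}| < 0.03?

|R_{1,1} − R_{0,0}| = 19.0289709 ≥ 0.03
|R_{2,2} − R_{1,1}| = 0.2420933 ≥ 0.03
|R_{3,3} − R_{2,2}| = 0.0011294 < 0.03

k = 3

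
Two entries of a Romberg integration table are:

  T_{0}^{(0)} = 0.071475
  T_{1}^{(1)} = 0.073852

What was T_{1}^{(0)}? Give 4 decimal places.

From T_{1}^{(1)} = (4·T_{1}^{(0)} − T_{0}^{(0)})/3, solve for T_{1}^{(0)}:
4·T_{1}^{(0)} = 3·0.073852 + 0.071475 = 0.293031
T_{1}^{(0)} = 0.073258

0.0733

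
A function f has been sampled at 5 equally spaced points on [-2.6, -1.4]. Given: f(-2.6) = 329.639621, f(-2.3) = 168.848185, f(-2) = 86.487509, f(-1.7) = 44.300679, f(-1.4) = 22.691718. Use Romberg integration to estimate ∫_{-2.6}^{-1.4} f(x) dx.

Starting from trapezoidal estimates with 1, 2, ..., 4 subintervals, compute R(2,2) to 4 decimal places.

R(0,0) (trapezoid, 1 panel, h=1.2000): 211.398803
R(1,0) (trapezoid, 2 panels, h=0.6000): 157.591907
R(2,0) (trapezoid, 4 panels, h=0.3000): 142.740613
R(1,1) = 157.591907 + (157.591907 − 211.398803)/3 = 139.656275
R(2,1) = 142.740613 + (142.740613 − 157.591907)/3 = 137.790182
R(2,2) = 137.790182 + (137.790182 − 139.656275)/15 = 137.665776

137.6658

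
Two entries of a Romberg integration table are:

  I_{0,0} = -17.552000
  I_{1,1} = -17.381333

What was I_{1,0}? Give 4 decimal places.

From I_{1,1} = (4·I_{1,0} − I_{0,0})/3, solve for I_{1,0}:
4·I_{1,0} = 3·(-17.381333) + (-17.552000) = -69.695999
I_{1,0} = -17.424000

-17.4240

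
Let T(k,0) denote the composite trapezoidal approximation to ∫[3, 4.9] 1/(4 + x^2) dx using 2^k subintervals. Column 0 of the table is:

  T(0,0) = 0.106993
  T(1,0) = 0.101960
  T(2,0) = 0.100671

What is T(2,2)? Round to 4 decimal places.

T(1,1) = (4·0.101960 − 0.106993) / 3 = 0.100282
T(2,1) = (4·0.100671 − 0.101960) / 3 = 0.100241
T(2,2) = 0.100241 + (0.100241 − 0.100282)/15 = 0.100238

0.1002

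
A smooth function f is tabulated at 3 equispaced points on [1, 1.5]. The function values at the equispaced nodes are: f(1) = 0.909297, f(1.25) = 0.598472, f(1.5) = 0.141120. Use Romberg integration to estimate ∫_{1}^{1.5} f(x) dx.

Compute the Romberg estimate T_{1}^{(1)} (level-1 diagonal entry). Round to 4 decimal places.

0.2870

T_{0}^{(0)} (trapezoid, 1 panel, h=0.5000): 0.262604
T_{1}^{(0)} (trapezoid, 2 panels, h=0.2500): 0.280920
T_{1}^{(1)} = 0.280920 + (0.280920 − 0.262604)/3 = 0.287025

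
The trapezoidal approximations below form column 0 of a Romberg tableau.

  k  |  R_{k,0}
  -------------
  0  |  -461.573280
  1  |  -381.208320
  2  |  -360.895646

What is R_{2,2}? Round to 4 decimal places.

Richardson extrapolation on the trapezoidal column (denominator 4−1=3):
R_{1,1} = -381.208320 + (-381.208320 − (-461.573280))/3 = -354.420000
R_{2,1} = (4·(-360.895646) − (-381.208320)) / 3 = -354.124755
R_{2,2} = (16·(-354.124755) − (-354.420000)) / 15 = -354.105072

-354.1051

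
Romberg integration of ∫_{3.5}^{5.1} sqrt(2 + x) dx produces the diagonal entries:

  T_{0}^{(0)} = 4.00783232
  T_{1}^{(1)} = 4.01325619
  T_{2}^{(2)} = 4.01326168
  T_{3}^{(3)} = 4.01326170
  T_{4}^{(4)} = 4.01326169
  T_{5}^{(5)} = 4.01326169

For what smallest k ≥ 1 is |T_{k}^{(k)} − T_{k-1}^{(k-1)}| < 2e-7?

|T_{1}^{(1)} − T_{0}^{(0)}| = 0.00542387 ≥ 2e-7
|T_{2}^{(2)} − T_{1}^{(1)}| = 0.00000549 ≥ 2e-7
|T_{3}^{(3)} − T_{2}^{(2)}| = 0.00000002 < 2e-7

k = 3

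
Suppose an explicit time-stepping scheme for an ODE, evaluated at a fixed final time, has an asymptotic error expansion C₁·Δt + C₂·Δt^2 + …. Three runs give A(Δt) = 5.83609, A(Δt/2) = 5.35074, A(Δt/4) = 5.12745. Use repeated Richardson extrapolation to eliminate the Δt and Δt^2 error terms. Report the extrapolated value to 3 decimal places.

4.917

First eliminate the Δt term (factor 2^1 = 2):
  B₁ = (2·5.35074 − 5.83609)/1 = 4.86539
  B₂ = (2·5.12745 − 5.35074)/1 = 4.90416
Then eliminate the Δt^2 term (factor 2^2 = 4):
  (4·4.90416 − 4.86539)/3 = 4.91708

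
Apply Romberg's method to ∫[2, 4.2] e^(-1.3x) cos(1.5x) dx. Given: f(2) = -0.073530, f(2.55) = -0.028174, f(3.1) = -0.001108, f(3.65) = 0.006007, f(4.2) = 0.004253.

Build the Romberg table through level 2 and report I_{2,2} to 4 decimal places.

I_{0,0} (trapezoid, 1 panel, h=2.2000): -0.076205
I_{1,0} (trapezoid, 2 panels, h=1.1000): -0.039321
I_{2,0} (trapezoid, 4 panels, h=0.5500): -0.031852
I_{1,1} = -0.039321 + (-0.039321 − (-0.076205))/3 = -0.027026
I_{2,1} = -0.031852 + (-0.031852 − (-0.039321))/3 = -0.029362
I_{2,2} = -0.029362 + (-0.029362 − (-0.027026))/15 = -0.029518

-0.0295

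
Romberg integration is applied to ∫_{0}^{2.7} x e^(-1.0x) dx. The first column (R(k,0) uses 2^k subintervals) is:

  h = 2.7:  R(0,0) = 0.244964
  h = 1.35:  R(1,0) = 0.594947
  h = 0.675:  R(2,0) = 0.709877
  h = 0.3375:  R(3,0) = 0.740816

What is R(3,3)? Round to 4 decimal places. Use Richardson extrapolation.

Richardson extrapolation on the trapezoidal column (denominator 4−1=3):
R(1,1) = (4·0.594947 − 0.244964) / 3 = 0.711608
R(2,1) = (4·0.709877 − 0.594947) / 3 = 0.748187
R(3,1) = (4·0.740816 − 0.709877) / 3 = 0.751129
R(2,2) = (16·0.748187 − 0.711608) / 15 = 0.750626
R(3,2) = (16·0.751129 − 0.748187) / 15 = 0.751325
R(3,3) = 0.751325 + (0.751325 − 0.750626)/63 = 0.751336

0.7513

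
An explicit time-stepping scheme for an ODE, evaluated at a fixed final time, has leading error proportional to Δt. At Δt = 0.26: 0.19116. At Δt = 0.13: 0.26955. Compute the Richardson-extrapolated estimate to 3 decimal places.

Extrapolated value = (2·A(Δt/2) − A(Δt)) / (2 − 1)
= (2·0.26955 − 0.19116) / 1
= 0.34794 / 1 = 0.34794

0.348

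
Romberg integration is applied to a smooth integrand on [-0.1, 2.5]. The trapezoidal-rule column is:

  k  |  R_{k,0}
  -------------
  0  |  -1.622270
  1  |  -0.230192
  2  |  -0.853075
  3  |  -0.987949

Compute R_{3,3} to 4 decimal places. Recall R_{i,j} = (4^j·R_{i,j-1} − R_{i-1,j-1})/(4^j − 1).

Richardson extrapolation on the trapezoidal column (denominator 4−1=3):
R_{1,1} = -0.230192 + (-0.230192 − (-1.622270))/3 = 0.233834
R_{2,1} = (4·(-0.853075) − (-0.230192)) / 3 = -1.060703
R_{3,1} = (4·(-0.987949) − (-0.853075)) / 3 = -1.032907
R_{2,2} = (16·(-1.060703) − 0.233834) / 15 = -1.147005
R_{3,2} = -1.032907 + (-1.032907 − (-1.060703))/15 = -1.031054
R_{3,3} = (64·(-1.031054) − (-1.147005)) / 63 = -1.029214
(Column j=1 coincides with Simpson's rule on the same nodes.)

-1.0292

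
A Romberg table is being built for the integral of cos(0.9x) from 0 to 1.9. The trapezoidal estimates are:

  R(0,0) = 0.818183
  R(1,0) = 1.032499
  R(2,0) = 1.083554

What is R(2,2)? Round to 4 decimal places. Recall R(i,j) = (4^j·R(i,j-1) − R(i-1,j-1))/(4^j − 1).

Richardson extrapolation on the trapezoidal column (denominator 4−1=3):
R(1,1) = 1.032499 + (1.032499 − 0.818183)/3 = 1.103938
R(2,1) = 1.083554 + (1.083554 − 1.032499)/3 = 1.100572
R(2,2) = (16·1.100572 − 1.103938) / 15 = 1.100348

1.1003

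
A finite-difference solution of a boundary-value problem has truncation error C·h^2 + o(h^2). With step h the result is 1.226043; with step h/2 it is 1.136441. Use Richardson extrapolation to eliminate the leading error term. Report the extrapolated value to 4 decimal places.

Extrapolated value = (4·A(h/2) − A(h)) / (4 − 1)
= (4·1.136441 − 1.226043) / 3
= 3.319721 / 3 = 1.106574

1.1066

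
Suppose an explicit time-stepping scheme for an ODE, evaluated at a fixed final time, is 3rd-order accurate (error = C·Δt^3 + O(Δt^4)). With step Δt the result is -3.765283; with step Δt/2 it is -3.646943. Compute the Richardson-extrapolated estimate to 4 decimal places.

The leading error scales as Δt^3; refining by a factor of 2 reduces it by 2^3 = 8.
Extrapolated value = (8·A(Δt/2) − A(Δt)) / (8 − 1)
= (8·(-3.646943) − (-3.765283)) / 7
= -25.410261 / 7 = -3.630037

-3.6300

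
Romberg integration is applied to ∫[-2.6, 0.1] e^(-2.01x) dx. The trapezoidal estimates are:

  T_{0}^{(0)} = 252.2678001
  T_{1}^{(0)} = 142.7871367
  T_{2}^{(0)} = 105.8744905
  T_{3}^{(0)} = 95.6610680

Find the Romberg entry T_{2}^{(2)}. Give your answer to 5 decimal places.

T_{1}^{(1)} = (4·142.7871367 − 252.2678001) / 3 = 106.2935822
T_{2}^{(1)} = (4·105.8744905 − 142.7871367) / 3 = 93.5702751
T_{2}^{(2)} = (16·93.5702751 − 106.2935822) / 15 = 92.7220546

92.72205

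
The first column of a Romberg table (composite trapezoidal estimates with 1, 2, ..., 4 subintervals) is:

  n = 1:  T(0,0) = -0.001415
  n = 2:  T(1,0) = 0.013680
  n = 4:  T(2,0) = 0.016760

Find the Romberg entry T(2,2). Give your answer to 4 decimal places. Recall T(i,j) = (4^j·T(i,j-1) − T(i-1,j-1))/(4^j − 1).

Richardson extrapolation on the trapezoidal column (denominator 4−1=3):
T(1,1) = 0.013680 + (0.013680 − (-0.001415))/3 = 0.018712
T(2,1) = (4·0.016760 − 0.013680) / 3 = 0.017787
T(2,2) = 0.017787 + (0.017787 − 0.018712)/15 = 0.017725

0.0177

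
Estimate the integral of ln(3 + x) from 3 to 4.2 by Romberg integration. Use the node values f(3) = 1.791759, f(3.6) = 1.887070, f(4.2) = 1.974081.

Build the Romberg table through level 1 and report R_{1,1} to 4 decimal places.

R_{0,0} (trapezoid, 1 panel, h=1.2000): 2.259504
R_{1,0} (trapezoid, 2 panels, h=0.6000): 2.261994
R_{1,1} = 2.261994 + (2.261994 − 2.259504)/3 = 2.262824

2.2628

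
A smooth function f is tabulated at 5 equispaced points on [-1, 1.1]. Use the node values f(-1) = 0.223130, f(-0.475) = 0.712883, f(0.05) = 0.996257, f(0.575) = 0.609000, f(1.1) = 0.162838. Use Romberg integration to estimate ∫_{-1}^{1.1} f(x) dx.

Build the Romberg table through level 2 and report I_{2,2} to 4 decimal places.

1.3290

I_{0,0} (trapezoid, 1 panel, h=2.1000): 0.405266
I_{1,0} (trapezoid, 2 panels, h=1.0500): 1.248703
I_{2,0} (trapezoid, 4 panels, h=0.5250): 1.318340
I_{1,1} = 1.248703 + (1.248703 − 0.405266)/3 = 1.529849
I_{2,1} = 1.318340 + (1.318340 − 1.248703)/3 = 1.341552
I_{2,2} = 1.341552 + (1.341552 − 1.529849)/15 = 1.328999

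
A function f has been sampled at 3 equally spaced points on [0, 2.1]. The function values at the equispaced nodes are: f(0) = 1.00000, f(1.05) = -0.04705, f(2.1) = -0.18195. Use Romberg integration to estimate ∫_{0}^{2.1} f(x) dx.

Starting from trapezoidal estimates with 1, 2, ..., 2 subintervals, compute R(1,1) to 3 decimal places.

0.220

R(0,0) (trapezoid, 1 panel, h=2.1000): 0.85895
R(1,0) (trapezoid, 2 panels, h=1.0500): 0.38007
R(1,1) = 0.38007 + (0.38007 − 0.85895)/3 = 0.22044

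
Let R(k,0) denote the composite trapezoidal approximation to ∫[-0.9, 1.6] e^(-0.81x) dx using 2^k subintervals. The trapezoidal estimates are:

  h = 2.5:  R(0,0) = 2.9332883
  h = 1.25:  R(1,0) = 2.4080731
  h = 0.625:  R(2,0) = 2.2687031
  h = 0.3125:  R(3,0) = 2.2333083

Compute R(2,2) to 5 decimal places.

Richardson extrapolation on the trapezoidal column (denominator 4−1=3):
R(1,1) = (4·2.4080731 − 2.9332883) / 3 = 2.2330014
R(2,1) = 2.2687031 + (2.2687031 − 2.4080731)/3 = 2.2222464
R(2,2) = 2.2222464 + (2.2222464 − 2.2330014)/15 = 2.2215294

2.22153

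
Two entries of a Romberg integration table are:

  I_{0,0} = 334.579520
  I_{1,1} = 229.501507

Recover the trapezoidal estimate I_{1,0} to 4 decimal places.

255.7710

From I_{1,1} = (4·I_{1,0} − I_{0,0})/3, solve for I_{1,0}:
4·I_{1,0} = 3·229.501507 + 334.579520 = 1023.084041
I_{1,0} = 255.771010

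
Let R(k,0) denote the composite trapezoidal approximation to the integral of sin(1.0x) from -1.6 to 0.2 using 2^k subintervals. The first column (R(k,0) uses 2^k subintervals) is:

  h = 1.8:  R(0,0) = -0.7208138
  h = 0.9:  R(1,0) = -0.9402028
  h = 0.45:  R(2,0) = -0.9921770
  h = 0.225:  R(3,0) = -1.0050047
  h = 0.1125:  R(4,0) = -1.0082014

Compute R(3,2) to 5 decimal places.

-1.00927

Richardson extrapolation on the trapezoidal column (denominator 4−1=3):
R(2,1) = (4·(-0.9921770) − (-0.9402028)) / 3 = -1.0095017
R(3,1) = -1.0050047 + (-1.0050047 − (-0.9921770))/3 = -1.0092806
R(3,2) = (16·(-1.0092806) − (-1.0095017)) / 15 = -1.0092659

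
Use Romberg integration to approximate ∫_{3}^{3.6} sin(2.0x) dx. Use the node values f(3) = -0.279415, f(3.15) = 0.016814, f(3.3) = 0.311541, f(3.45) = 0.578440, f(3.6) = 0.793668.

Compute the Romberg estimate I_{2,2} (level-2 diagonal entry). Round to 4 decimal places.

0.1759

I_{0,0} (trapezoid, 1 panel, h=0.6000): 0.154276
I_{1,0} (trapezoid, 2 panels, h=0.3000): 0.170600
I_{2,0} (trapezoid, 4 panels, h=0.1500): 0.174588
I_{1,1} = 0.170600 + (0.170600 − 0.154276)/3 = 0.176041
I_{2,1} = 0.174588 + (0.174588 − 0.170600)/3 = 0.175917
I_{2,2} = 0.175917 + (0.175917 − 0.176041)/15 = 0.175909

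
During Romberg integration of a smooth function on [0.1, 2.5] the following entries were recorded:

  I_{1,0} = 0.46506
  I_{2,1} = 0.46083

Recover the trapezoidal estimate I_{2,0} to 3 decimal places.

0.462

From I_{2,1} = (4·I_{2,0} − I_{1,0})/3, solve for I_{2,0}:
4·I_{2,0} = 3·0.46083 + 0.46506 = 1.84755
I_{2,0} = 0.46189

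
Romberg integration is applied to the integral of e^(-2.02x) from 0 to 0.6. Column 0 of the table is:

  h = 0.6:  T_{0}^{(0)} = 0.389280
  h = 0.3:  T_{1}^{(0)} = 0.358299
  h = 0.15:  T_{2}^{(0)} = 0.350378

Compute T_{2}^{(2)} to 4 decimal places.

0.3477

T_{1}^{(1)} = (4·0.358299 − 0.389280) / 3 = 0.347972
T_{2}^{(1)} = 0.350378 + (0.350378 − 0.358299)/3 = 0.347738
T_{2}^{(2)} = 0.347738 + (0.347738 − 0.347972)/15 = 0.347722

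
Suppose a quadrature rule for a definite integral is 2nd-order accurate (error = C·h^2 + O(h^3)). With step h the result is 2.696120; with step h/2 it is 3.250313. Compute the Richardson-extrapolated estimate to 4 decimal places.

The leading error scales as h^2; refining by a factor of 2 reduces it by 2^2 = 4.
Extrapolated value = (4·A(h/2) − A(h)) / (4 − 1)
= (4·3.250313 − 2.696120) / 3
= 10.305132 / 3 = 3.435044

3.4350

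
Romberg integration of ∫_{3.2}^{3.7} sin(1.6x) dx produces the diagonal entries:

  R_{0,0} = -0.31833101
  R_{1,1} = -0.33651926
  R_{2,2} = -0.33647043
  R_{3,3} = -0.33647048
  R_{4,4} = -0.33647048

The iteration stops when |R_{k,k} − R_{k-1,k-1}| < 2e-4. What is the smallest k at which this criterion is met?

k = 2

|R_{1,1} − R_{0,0}| = 0.01818825 ≥ 2e-4
|R_{2,2} − R_{1,1}| = 0.00004883 < 2e-4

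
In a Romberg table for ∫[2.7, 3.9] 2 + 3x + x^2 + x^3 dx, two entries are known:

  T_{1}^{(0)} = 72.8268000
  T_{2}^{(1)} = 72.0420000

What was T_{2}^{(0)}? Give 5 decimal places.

72.23820

From T_{2}^{(1)} = (4·T_{2}^{(0)} − T_{1}^{(0)})/3, solve for T_{2}^{(0)}:
4·T_{2}^{(0)} = 3·72.0420000 + 72.8268000 = 288.9528000
T_{2}^{(0)} = 72.2382000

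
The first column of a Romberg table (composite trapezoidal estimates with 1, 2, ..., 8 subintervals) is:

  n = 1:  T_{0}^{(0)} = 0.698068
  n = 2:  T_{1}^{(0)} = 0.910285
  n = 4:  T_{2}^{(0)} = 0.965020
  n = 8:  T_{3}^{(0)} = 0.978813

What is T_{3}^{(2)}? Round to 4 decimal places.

T_{2}^{(1)} = (4·0.965020 − 0.910285) / 3 = 0.983265
T_{3}^{(1)} = (4·0.978813 − 0.965020) / 3 = 0.983411
T_{3}^{(2)} = 0.983411 + (0.983411 − 0.983265)/15 = 0.983421

0.9834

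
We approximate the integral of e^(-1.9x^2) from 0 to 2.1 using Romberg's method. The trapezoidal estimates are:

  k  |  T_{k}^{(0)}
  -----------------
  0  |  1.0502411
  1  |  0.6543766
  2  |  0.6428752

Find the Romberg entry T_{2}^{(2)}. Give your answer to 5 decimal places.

0.64682

T_{1}^{(1)} = 0.6543766 + (0.6543766 − 1.0502411)/3 = 0.5224218
T_{2}^{(1)} = (4·0.6428752 − 0.6543766) / 3 = 0.6390414
T_{2}^{(2)} = 0.6390414 + (0.6390414 − 0.5224218)/15 = 0.6468160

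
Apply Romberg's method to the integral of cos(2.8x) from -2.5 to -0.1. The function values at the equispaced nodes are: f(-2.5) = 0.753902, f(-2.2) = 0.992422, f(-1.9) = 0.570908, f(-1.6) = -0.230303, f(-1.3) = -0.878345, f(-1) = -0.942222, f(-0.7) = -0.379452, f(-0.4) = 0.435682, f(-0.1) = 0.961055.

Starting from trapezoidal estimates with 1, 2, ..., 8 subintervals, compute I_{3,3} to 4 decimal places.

0.1347

I_{0,0} (trapezoid, 1 panel, h=2.4000): 2.057948
I_{1,0} (trapezoid, 2 panels, h=1.2000): -0.025040
I_{2,0} (trapezoid, 4 panels, h=0.6000): 0.102354
I_{3,0} (trapezoid, 8 panels, h=0.3000): 0.127851
I_{1,1} = -0.025040 + (-0.025040 − 2.057948)/3 = -0.719369
I_{2,1} = 0.102354 + (0.102354 − (-0.025040))/3 = 0.144819
I_{3,1} = 0.127851 + (0.127851 − 0.102354)/3 = 0.136350
I_{2,2} = 0.144819 + (0.144819 − (-0.719369))/15 = 0.202432
I_{3,2} = 0.136350 + (0.136350 − 0.144819)/15 = 0.135785
I_{3,3} = 0.135785 + (0.135785 − 0.202432)/63 = 0.134727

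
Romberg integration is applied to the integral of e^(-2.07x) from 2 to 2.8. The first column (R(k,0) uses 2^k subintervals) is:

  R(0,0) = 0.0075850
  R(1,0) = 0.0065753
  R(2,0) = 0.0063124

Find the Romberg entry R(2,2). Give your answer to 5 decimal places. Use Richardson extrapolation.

0.00622

Richardson extrapolation on the trapezoidal column (denominator 4−1=3):
R(1,1) = (4·0.0065753 − 0.0075850) / 3 = 0.0062387
R(2,1) = (4·0.0063124 − 0.0065753) / 3 = 0.0062248
R(2,2) = (16·0.0062248 − 0.0062387) / 15 = 0.0062239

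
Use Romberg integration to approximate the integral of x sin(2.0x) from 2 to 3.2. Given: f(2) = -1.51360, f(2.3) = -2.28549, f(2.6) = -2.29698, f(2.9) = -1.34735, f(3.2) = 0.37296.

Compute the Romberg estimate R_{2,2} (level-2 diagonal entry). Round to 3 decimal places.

R_{0,0} (trapezoid, 1 panel, h=1.2000): -0.68438
R_{1,0} (trapezoid, 2 panels, h=0.6000): -1.72038
R_{2,0} (trapezoid, 4 panels, h=0.3000): -1.95004
R_{1,1} = -1.72038 + (-1.72038 − (-0.68438))/3 = -2.06571
R_{2,1} = -1.95004 + (-1.95004 − (-1.72038))/3 = -2.02659
R_{2,2} = -2.02659 + (-2.02659 − (-2.06571))/15 = -2.02398

-2.024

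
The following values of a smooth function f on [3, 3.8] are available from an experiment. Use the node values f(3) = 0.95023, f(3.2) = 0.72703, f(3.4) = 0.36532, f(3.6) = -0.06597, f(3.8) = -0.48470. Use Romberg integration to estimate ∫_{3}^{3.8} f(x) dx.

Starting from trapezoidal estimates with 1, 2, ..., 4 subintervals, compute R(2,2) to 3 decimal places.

0.256

R(0,0) (trapezoid, 1 panel, h=0.8000): 0.18621
R(1,0) (trapezoid, 2 panels, h=0.4000): 0.23923
R(2,0) (trapezoid, 4 panels, h=0.2000): 0.25183
R(1,1) = 0.23923 + (0.23923 − 0.18621)/3 = 0.25690
R(2,1) = 0.25183 + (0.25183 − 0.23923)/3 = 0.25603
R(2,2) = 0.25603 + (0.25603 − 0.25690)/15 = 0.25597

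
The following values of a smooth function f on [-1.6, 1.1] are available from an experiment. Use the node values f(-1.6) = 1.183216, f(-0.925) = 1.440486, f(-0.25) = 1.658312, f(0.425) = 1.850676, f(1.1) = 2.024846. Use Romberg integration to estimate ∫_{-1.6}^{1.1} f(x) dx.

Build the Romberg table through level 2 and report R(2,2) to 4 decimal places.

4.4302

R(0,0) (trapezoid, 1 panel, h=2.7000): 4.330884
R(1,0) (trapezoid, 2 panels, h=1.3500): 4.404163
R(2,0) (trapezoid, 4 panels, h=0.6750): 4.423616
R(1,1) = 4.404163 + (4.404163 − 4.330884)/3 = 4.428589
R(2,1) = 4.423616 + (4.423616 − 4.404163)/3 = 4.430100
R(2,2) = 4.430100 + (4.430100 − 4.428589)/15 = 4.430201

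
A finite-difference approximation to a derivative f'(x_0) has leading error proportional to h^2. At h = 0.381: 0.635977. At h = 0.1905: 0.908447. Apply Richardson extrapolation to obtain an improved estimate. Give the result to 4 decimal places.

0.9993

Extrapolated value = (4·A(h/2) − A(h)) / (4 − 1)
= (4·0.908447 − 0.635977) / 3
= 2.997811 / 3 = 0.999270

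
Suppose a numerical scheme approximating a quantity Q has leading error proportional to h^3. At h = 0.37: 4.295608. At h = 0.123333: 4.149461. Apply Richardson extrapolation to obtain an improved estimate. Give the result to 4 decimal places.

The leading error scales as h^3; refining by a factor of 3 reduces it by 3^3 = 27.
Extrapolated value = (27·A(h/3) − A(h)) / (27 − 1)
= (27·4.149461 − 4.295608) / 26
= 107.739839 / 26 = 4.143840

4.1438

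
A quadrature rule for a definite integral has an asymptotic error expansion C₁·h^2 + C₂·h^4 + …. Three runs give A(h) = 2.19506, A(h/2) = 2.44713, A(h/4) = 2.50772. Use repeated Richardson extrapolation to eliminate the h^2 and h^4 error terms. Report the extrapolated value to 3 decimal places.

2.528

First eliminate the h^2 term (factor 2^2 = 4):
  B₁ = (4·2.44713 − 2.19506)/3 = 2.53115
  B₂ = (4·2.50772 − 2.44713)/3 = 2.52792
Then eliminate the h^4 term (factor 2^4 = 16):
  (16·2.52792 − 2.53115)/15 = 2.52770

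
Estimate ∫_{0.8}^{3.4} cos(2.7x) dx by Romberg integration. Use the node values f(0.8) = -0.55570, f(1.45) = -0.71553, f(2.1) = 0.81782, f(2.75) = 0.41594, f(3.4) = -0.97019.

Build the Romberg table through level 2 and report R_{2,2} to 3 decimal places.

-0.302

R_{0,0} (trapezoid, 1 panel, h=2.6000): -1.98366
R_{1,0} (trapezoid, 2 panels, h=1.3000): 0.07134
R_{2,0} (trapezoid, 4 panels, h=0.6500): -0.15906
R_{1,1} = 0.07134 + (0.07134 − (-1.98366))/3 = 0.75634
R_{2,1} = -0.15906 + (-0.15906 − 0.07134)/3 = -0.23586
R_{2,2} = -0.23586 + (-0.23586 − 0.75634)/15 = -0.30201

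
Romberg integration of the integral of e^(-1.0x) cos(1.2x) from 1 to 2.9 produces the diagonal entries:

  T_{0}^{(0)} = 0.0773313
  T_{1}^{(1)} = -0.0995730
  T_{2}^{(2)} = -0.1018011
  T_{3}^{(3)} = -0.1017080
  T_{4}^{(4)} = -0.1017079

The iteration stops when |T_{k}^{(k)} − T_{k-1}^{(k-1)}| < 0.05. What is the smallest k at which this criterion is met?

k = 2

|T_{1}^{(1)} − T_{0}^{(0)}| = 0.1769043 ≥ 0.05
|T_{2}^{(2)} − T_{1}^{(1)}| = 0.0022281 < 0.05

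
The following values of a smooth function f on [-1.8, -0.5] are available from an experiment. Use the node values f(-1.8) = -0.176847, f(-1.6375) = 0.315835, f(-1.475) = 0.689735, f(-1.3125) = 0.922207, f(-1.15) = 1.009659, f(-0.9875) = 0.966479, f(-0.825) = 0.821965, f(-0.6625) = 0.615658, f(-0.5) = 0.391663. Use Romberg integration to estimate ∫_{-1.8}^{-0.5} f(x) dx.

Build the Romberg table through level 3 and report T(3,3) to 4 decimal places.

0.8957

T(0,0) (trapezoid, 1 panel, h=1.3000): 0.139630
T(1,0) (trapezoid, 2 panels, h=0.6500): 0.726094
T(2,0) (trapezoid, 4 panels, h=0.3250): 0.854349
T(3,0) (trapezoid, 8 panels, h=0.1625): 0.885454
T(1,1) = 0.726094 + (0.726094 − 0.139630)/3 = 0.921582
T(2,1) = 0.854349 + (0.854349 − 0.726094)/3 = 0.897101
T(3,1) = 0.885454 + (0.885454 − 0.854349)/3 = 0.895822
T(2,2) = 0.897101 + (0.897101 − 0.921582)/15 = 0.895469
T(3,2) = 0.895822 + (0.895822 − 0.897101)/15 = 0.895737
T(3,3) = 0.895737 + (0.895737 − 0.895469)/63 = 0.895741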